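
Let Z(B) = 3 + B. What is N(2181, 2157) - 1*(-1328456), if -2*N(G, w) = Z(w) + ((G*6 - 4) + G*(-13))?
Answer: 2670023/2 ≈ 1.3350e+6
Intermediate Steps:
N(G, w) = ½ - w/2 + 7*G/2 (N(G, w) = -((3 + w) + ((G*6 - 4) + G*(-13)))/2 = -((3 + w) + ((6*G - 4) - 13*G))/2 = -((3 + w) + ((-4 + 6*G) - 13*G))/2 = -((3 + w) + (-4 - 7*G))/2 = -(-1 + w - 7*G)/2 = ½ - w/2 + 7*G/2)
N(2181, 2157) - 1*(-1328456) = (½ - ½*2157 + (7/2)*2181) - 1*(-1328456) = (½ - 2157/2 + 15267/2) + 1328456 = 13111/2 + 1328456 = 2670023/2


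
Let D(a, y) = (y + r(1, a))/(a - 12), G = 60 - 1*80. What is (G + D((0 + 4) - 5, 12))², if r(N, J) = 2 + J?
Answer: 441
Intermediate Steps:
G = -20 (G = 60 - 80 = -20)
D(a, y) = (2 + a + y)/(-12 + a) (D(a, y) = (y + (2 + a))/(a - 12) = (2 + a + y)/(-12 + a))
(G + D((0 + 4) - 5, 12))² = (-20 + (2 + ((0 + 4) - 5) + 12)/(-12 + ((0 + 4) - 5)))² = (-20 + (2 + (4 - 5) + 12)/(-12 + (4 - 5)))² = (-20 + (2 - 1 + 12)/(-12 - 1))² = (-20 + 13/(-13))² = (-20 - 1/13*13)² = (-20 - 1)² = (-21)² = 441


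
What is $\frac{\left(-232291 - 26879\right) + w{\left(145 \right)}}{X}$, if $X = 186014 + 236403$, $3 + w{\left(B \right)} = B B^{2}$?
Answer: $\frac{2789452}{422417} \approx 6.6036$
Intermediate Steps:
$w{\left(B \right)} = -3 + B^{3}$ ($w{\left(B \right)} = -3 + B B^{2} = -3 + B^{3}$)
$X = 422417$
$\frac{\left(-232291 - 26879\right) + w{\left(145 \right)}}{X} = \frac{\left(-232291 - 26879\right) - \left(3 - 145^{3}\right)}{422417} = \left(-259170 + \left(-3 + 3048625\right)\right) \frac{1}{422417} = \left(-259170 + 3048622\right) \frac{1}{422417} = 2789452 \cdot \frac{1}{422417} = \frac{2789452}{422417}$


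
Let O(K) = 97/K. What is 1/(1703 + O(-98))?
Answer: 98/166797 ≈ 0.00058754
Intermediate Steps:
1/(1703 + O(-98)) = 1/(1703 + 97/(-98)) = 1/(1703 + 97*(-1/98)) = 1/(1703 - 97/98) = 1/(166797/98) = 98/166797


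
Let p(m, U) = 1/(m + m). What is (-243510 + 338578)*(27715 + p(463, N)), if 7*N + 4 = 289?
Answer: 1219916901594/463 ≈ 2.6348e+9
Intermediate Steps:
N = 285/7 (N = -4/7 + (⅐)*289 = -4/7 + 289/7 = 285/7 ≈ 40.714)
p(m, U) = 1/(2*m)
(-243510 + 338578)*(27715 + p(463, N)) = (-243510 + 338578)*(27715 + (½)/463) = 95068*(27715 + (½)*(1/463)) = 95068*(27715 + 1/926) = 95068*(25664091/926) = 1219916901594/463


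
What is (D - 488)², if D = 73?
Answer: 172225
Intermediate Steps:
(D - 488)² = (73 - 488)² = (-415)² = 172225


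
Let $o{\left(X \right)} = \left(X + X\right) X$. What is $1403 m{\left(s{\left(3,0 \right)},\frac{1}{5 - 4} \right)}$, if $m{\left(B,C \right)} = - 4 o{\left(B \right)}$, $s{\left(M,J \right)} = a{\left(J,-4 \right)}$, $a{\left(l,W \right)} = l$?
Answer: $0$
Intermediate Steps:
$s{\left(M,J \right)} = J$
$o{\left(X \right)} = 2 X^{2}$ ($o{\left(X \right)} = 2 X X = 2 X^{2}$)
$m{\left(B,C \right)} = - 8 B^{2}$ ($m{\left(B,C \right)} = - 4 \cdot 2 B^{2} = - 8 B^{2}$)
$1403 m{\left(s{\left(3,0 \right)},\frac{1}{5 - 4} \right)} = 1403 \left(- 8 \cdot 0^{2}\right) = 1403 \left(\left(-8\right) 0\right) = 1403 \cdot 0 = 0$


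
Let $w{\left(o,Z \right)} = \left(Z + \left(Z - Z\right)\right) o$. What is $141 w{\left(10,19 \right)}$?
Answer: $26790$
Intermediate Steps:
$w{\left(o,Z \right)} = Z o$ ($w{\left(o,Z \right)} = \left(Z + 0\right) o = Z o$)
$141 w{\left(10,19 \right)} = 141 \cdot 19 \cdot 10 = 141 \cdot 190 = 26790$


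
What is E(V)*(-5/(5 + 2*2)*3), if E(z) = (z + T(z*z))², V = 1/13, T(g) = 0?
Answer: -5/507 ≈ -0.0098619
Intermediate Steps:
V = 1/13 ≈ 0.076923
E(z) = z² (E(z) = (z + 0)² = z²)
E(V)*(-5/(5 + 2*2)*3) = (1/13)²*(-5/(5 + 2*2)*3) = (-5/(5 + 4)*3)/169 = (-5/9*3)/169 = (1/169)*(-5/3) = -5/507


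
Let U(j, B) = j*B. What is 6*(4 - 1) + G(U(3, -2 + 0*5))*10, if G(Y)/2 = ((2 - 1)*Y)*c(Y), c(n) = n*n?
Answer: -4302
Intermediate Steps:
c(n) = n²
U(j, B) = B*j
G(Y) = 2*Y³ (G(Y) = 2*(((2 - 1)*Y)*Y²) = 2*((1*Y)*Y²) = 2*(Y*Y²) = 2*Y³)
6*(4 - 1) + G(U(3, -2 + 0*5))*10 = 6*(4 - 1) + (2*((-2 + 0*5)*3)³)*10 = 6*3 + (2*((-2 + 0)*3)³)*10 = 18 + (2*(-2*3)³)*10 = 18 + (2*(-6)³)*10 = 18 + (2*(-216))*10 = 18 - 432*10 = 18 - 4320 = -4302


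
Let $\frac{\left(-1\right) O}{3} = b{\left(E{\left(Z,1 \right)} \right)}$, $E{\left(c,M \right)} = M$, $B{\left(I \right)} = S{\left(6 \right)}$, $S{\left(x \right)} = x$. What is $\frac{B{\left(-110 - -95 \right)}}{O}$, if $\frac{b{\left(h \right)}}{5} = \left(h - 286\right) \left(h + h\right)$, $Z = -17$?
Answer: $\frac{1}{1425} \approx 0.00070175$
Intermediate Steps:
$B{\left(I \right)} = 6$
$b{\left(h \right)} = 10 h \left(-286 + h\right)$ ($b{\left(h \right)} = 5 \left(h - 286\right) \left(h + h\right) = 5 \left(-286 + h\right) 2 h = 5 \cdot 2 h \left(-286 + h\right) = 10 h \left(-286 + h\right)$)
$O = 8550$ ($O = - 3 \cdot 10 \cdot 1 \left(-286 + 1\right) = - 3 \cdot 10 \cdot 1 \left(-285\right) = \left(-3\right) \left(-2850\right) = 8550$)
$\frac{B{\left(-110 - -95 \right)}}{O} = \frac{6}{8550} = 6 \cdot \frac{1}{8550} = \frac{1}{1425}$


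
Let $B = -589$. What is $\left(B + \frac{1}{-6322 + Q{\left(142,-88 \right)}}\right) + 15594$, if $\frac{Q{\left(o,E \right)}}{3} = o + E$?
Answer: $\frac{92430799}{6160} \approx 15005.0$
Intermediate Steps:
$Q{\left(o,E \right)} = 3 E + 3 o$ ($Q{\left(o,E \right)} = 3 \left(o + E\right) = 3 \left(E + o\right) = 3 E + 3 o$)
$\left(B + \frac{1}{-6322 + Q{\left(142,-88 \right)}}\right) + 15594 = \left(-589 + \frac{1}{-6322 + \left(3 \left(-88\right) + 3 \cdot 142\right)}\right) + 15594 = \left(-589 + \frac{1}{-6322 + \left(-264 + 426\right)}\right) + 15594 = \left(-589 + \frac{1}{-6322 + 162}\right) + 15594 = \left(-589 + \frac{1}{-6160}\right) + 15594 = \left(-589 - \frac{1}{6160}\right) + 15594 = - \frac{3628241}{6160} + 15594 = \frac{92430799}{6160}$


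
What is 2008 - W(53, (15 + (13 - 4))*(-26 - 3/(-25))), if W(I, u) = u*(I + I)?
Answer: 1696168/25 ≈ 67847.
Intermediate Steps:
W(I, u) = 2*I*u (W(I, u) = u*(2*I) = 2*I*u)
2008 - W(53, (15 + (13 - 4))*(-26 - 3/(-25))) = 2008 - 2*53*(15 + (13 - 4))*(-26 - 3/(-25)) = 2008 - 2*53*(15 + 9)*(-26 - 3*(-1/25)) = 2008 - 2*53*24*(-26 + 3/25) = 2008 - 2*53*24*(-647/25) = 2008 - 2*53*(-15528)/25 = 2008 - 1*(-1645968/25) = 2008 + 1645968/25 = 1696168/25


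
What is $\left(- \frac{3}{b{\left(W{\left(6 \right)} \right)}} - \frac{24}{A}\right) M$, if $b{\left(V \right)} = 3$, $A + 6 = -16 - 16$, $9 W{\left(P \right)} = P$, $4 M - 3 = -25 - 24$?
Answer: $\frac{161}{38} \approx 4.2368$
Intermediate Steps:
$M = - \frac{23}{2}$ ($M = \frac{3}{4} + \frac{-25 - 24}{4} = \frac{3}{4} + \frac{1}{4} \left(-49\right) = \frac{3}{4} - \frac{49}{4} = - \frac{23}{2} \approx -11.5$)
$W{\left(P \right)} = \frac{P}{9}$
$A = -38$ ($A = -6 - 32 = -38$)
$\left(- \frac{3}{b{\left(W{\left(6 \right)} \right)}} - \frac{24}{A}\right) M = \left(- \frac{3}{3} - \frac{24}{-38}\right) \left(- \frac{23}{2}\right) = \left(\left(-3\right) \frac{1}{3} - - \frac{12}{19}\right) \left(- \frac{23}{2}\right) = \left(-1 + \frac{12}{19}\right) \left(- \frac{23}{2}\right) = \left(- \frac{7}{19}\right) \left(- \frac{23}{2}\right) = \frac{161}{38}$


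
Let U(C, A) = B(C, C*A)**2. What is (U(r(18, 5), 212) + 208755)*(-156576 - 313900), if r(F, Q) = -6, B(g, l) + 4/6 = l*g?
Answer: -247476977248756/9 ≈ -2.7497e+13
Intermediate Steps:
B(g, l) = -2/3 + g*l (B(g, l) = -2/3 + l*g = -2/3 + g*l)
U(C, A) = (-2/3 + A*C**2)**2 (U(C, A) = (-2/3 + C*(C*A))**2 = (-2/3 + C*(A*C))**2 = (-2/3 + A*C**2)**2)
(U(r(18, 5), 212) + 208755)*(-156576 - 313900) = ((-2 + 3*212*(-6)**2)**2/9 + 208755)*(-156576 - 313900) = ((-2 + 3*212*36)**2/9 + 208755)*(-470476) = ((-2 + 22896)**2/9 + 208755)*(-470476) = ((1/9)*22894**2 + 208755)*(-470476) = ((1/9)*524135236 + 208755)*(-470476) = (524135236/9 + 208755)*(-470476) = (526014031/9)*(-470476) = -247476977248756/9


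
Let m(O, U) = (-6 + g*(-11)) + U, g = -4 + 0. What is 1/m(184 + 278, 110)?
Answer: 1/148 ≈ 0.0067568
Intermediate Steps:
g = -4
m(O, U) = 38 + U (m(O, U) = (-6 - 4*(-11)) + U = (-6 + 44) + U = 38 + U)
1/m(184 + 278, 110) = 1/(38 + 110) = 1/148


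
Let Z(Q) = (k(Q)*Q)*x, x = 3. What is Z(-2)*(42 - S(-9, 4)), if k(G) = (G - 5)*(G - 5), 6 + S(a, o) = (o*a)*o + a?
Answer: -59094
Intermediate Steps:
S(a, o) = -6 + a + a*o² (S(a, o) = -6 + ((o*a)*o + a) = -6 + ((a*o)*o + a) = -6 + (a*o² + a) = -6 + (a + a*o²) = -6 + a + a*o²)
k(G) = (-5 + G)² (k(G) = (-5 + G)*(-5 + G) = (-5 + G)²)
Z(Q) = 3*Q*(-5 + Q)² (Z(Q) = ((-5 + Q)²*Q)*3 = (Q*(-5 + Q)²)*3 = 3*Q*(-5 + Q)²)
Z(-2)*(42 - S(-9, 4)) = (3*(-2)*(-5 - 2)²)*(42 - (-6 - 9 - 9*4²)) = (3*(-2)*(-7)²)*(42 - (-6 - 9 - 9*16)) = (3*(-2)*49)*(42 - (-6 - 9 - 144)) = -294*(42 - 1*(-159)) = -294*(42 + 159) = -294*201 = -59094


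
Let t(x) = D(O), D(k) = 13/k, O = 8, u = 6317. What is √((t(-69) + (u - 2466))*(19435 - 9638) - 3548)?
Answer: 3*√67094434/4 ≈ 6143.3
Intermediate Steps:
t(x) = 13/8
√((t(-69) + (u - 2466))*(19435 - 9638) - 3548) = √((13/8 + (6317 - 2466))*(19435 - 9638) - 3548) = √((13/8 + 3851)*9797 - 3548) = √((30821/8)*9797 - 3548) = √(301953337/8 - 3548) = √(301924953/8) = 3*√67094434/4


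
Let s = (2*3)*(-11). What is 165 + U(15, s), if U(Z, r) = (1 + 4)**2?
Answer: 190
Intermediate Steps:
s = -66 (s = 6*(-11) = -66)
U(Z, r) = 25 (U(Z, r) = 5**2 = 25)
165 + U(15, s) = 165 + 25 = 190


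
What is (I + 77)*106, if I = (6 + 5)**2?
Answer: 20988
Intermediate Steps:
I = 121 (I = 11**2 = 121)
(I + 77)*106 = (121 + 77)*106 = 198*106 = 20988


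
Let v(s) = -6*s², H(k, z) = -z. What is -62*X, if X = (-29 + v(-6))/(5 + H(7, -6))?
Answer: 15190/11 ≈ 1380.9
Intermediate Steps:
X = -245/11 (X = (-29 - 6*(-6)²)/(5 - 1*(-6)) = (-29 - 6*36)/(5 + 6) = (-29 - 216)/11 = -245*1/11 = -245/11 ≈ -22.273)
-62*X = -62*(-245/11) = 15190/11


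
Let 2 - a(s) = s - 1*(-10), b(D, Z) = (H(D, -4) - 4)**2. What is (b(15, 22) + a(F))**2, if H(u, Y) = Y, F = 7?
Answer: 2401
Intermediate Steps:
b(D, Z) = 64 (b(D, Z) = (-4 - 4)**2 = (-8)**2 = 64)
a(s) = -8 - s (a(s) = 2 - (s - 1*(-10)) = 2 - (s + 10) = 2 - (10 + s) = 2 + (-10 - s) = -8 - s)
(b(15, 22) + a(F))**2 = (64 + (-8 - 1*7))**2 = (64 + (-8 - 7))**2 = (64 - 15)**2 = 49**2 = 2401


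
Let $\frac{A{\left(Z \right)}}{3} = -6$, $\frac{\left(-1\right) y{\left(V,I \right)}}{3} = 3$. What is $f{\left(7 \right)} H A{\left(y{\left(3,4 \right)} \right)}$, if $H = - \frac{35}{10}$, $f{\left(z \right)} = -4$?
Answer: $-252$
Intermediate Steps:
$y{\left(V,I \right)} = -9$ ($y{\left(V,I \right)} = \left(-3\right) 3 = -9$)
$A{\left(Z \right)} = -18$ ($A{\left(Z \right)} = 3 \left(-6\right) = -18$)
$H = - \frac{7}{2}$ ($H = \left(-35\right) \frac{1}{10} = - \frac{7}{2} \approx -3.5$)
$f{\left(7 \right)} H A{\left(y{\left(3,4 \right)} \right)} = \left(-4\right) \left(- \frac{7}{2}\right) \left(-18\right) = 14 \left(-18\right) = -252$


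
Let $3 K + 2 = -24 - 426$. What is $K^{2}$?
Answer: $\frac{204304}{9} \approx 22700.0$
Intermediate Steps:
$K = - \frac{452}{3}$ ($K = - \frac{2}{3} + \frac{-24 - 426}{3} = - \frac{2}{3} + \frac{1}{3} \left(-450\right) = - \frac{2}{3} - 150 = - \frac{452}{3} \approx -150.67$)
$K^{2} = \left(- \frac{452}{3}\right)^{2} = \frac{204304}{9}$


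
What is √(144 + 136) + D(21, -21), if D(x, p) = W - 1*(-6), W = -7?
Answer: -1 + 2*√70 ≈ 15.733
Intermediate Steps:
D(x, p) = -1 (D(x, p) = -7 - 1*(-6) = -7 + 6 = -1)
√(144 + 136) + D(21, -21) = √(144 + 136) - 1 = √280 - 1 = 2*√70 - 1 = -1 + 2*√70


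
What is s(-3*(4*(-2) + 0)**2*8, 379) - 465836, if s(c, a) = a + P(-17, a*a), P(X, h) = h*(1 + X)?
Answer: -2763713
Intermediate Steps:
s(c, a) = a - 16*a**2 (s(c, a) = a + (a*a)*(1 - 17) = a + a**2*(-16) = a - 16*a**2)
s(-3*(4*(-2) + 0)**2*8, 379) - 465836 = 379*(1 - 16*379) - 465836 = 379*(1 - 6064) - 465836 = 379*(-6063) - 465836 = -2297877 - 465836 = -2763713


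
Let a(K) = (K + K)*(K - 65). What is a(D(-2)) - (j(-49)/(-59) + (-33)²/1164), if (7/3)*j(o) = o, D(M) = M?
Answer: 6105491/22892 ≈ 266.71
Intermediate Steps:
j(o) = 3*o/7
a(K) = 2*K*(-65 + K) (a(K) = (2*K)*(-65 + K) = 2*K*(-65 + K))
a(D(-2)) - (j(-49)/(-59) + (-33)²/1164) = 2*(-2)*(-65 - 2) - (((3/7)*(-49))/(-59) + (-33)²/1164) = 2*(-2)*(-67) - (-21*(-1/59) + 1089*(1/1164)) = 268 - (21/59 + 363/388) = 268 - 1*29565/22892 = 268 - 29565/22892 = 6105491/22892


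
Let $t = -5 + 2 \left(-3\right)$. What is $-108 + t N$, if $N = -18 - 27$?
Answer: $387$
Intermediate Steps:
$N = -45$
$t = -11$ ($t = -5 - 6 = -11$)
$-108 + t N = -108 - -495 = -108 + 495 = 387$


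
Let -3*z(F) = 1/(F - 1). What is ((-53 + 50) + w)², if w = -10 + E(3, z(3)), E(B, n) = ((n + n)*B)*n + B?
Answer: 3481/36 ≈ 96.694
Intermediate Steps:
z(F) = -1/(3*(-1 + F)) (z(F) = -1/(3*(F - 1)) = -1/(3*(-1 + F)))
E(B, n) = B + 2*B*n² (E(B, n) = ((2*n)*B)*n + B = (2*B*n)*n + B = 2*B*n² + B = B + 2*B*n²)
w = -41/6 (w = -10 + 3*(1 + 2*(-1/(-3 + 3*3))²) = -10 + 3*(1 + 2*(-1/(-3 + 9))²) = -10 + 3*(1 + 2*(-1/6)²) = -10 + 3*(1 + 2*(-1*⅙)²) = -10 + 3*(1 + 2*(-⅙)²) = -10 + 3*(1 + 2*(1/36)) = -10 + 3*(1 + 1/18) = -10 + 3*(19/18) = -10 + 19/6 = -41/6 ≈ -6.8333)
((-53 + 50) + w)² = ((-53 + 50) - 41/6)² = (-3 - 41/6)² = (-59/6)² = 3481/36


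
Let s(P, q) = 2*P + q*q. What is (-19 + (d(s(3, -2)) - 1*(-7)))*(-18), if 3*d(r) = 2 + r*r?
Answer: -396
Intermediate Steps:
s(P, q) = q² + 2*P (s(P, q) = 2*P + q² = q² + 2*P)
d(r) = ⅔ + r²/3 (d(r) = (2 + r*r)/3 = (2 + r²)/3 = ⅔ + r²/3)
(-19 + (d(s(3, -2)) - 1*(-7)))*(-18) = (-19 + ((⅔ + ((-2)² + 2*3)²/3) - 1*(-7)))*(-18) = (-19 + ((⅔ + (4 + 6)²/3) + 7))*(-18) = (-19 + ((⅔ + (⅓)*10²) + 7))*(-18) = (-19 + ((⅔ + (⅓)*100) + 7))*(-18) = (-19 + ((⅔ + 100/3) + 7))*(-18) = (-19 + (34 + 7))*(-18) = (-19 + 41)*(-18) = 22*(-18) = -396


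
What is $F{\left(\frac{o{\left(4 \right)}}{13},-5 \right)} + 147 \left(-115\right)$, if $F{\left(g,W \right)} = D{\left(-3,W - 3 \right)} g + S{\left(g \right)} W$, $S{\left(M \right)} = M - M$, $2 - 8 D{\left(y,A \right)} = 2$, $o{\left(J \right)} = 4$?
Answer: $-16905$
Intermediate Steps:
$D{\left(y,A \right)} = 0$ ($D{\left(y,A \right)} = \frac{1}{4} - \frac{1}{4} = 0$)
$S{\left(M \right)} = 0$
$F{\left(g,W \right)} = 0$ ($F{\left(g,W \right)} = 0 g + 0 W = 0 + 0 = 0$)
$F{\left(\frac{o{\left(4 \right)}}{13},-5 \right)} + 147 \left(-115\right) = 0 + 147 \left(-115\right) = 0 - 16905 = -16905$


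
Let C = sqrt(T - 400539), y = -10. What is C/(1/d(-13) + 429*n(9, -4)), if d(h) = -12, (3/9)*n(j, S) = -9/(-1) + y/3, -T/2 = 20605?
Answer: 12*I*sqrt(441749)/87515 ≈ 0.091135*I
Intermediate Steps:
T = -41210 (T = -2*20605 = -41210)
n(j, S) = 17 (n(j, S) = 3*(-9/(-1) - 10/3) = 3*(-9*(-1) - 10*1/3) = 3*(9 - 10/3) = 3*(17/3) = 17)
C = I*sqrt(441749) (C = sqrt(-41210 - 400539) = sqrt(-441749) = I*sqrt(441749) ≈ 664.64*I)
C/(1/d(-13) + 429*n(9, -4)) = (I*sqrt(441749))/(1/(-12) + 429*17) = (I*sqrt(441749))/(-1/12 + 7293) = (I*sqrt(441749))/(87515/12) = (I*sqrt(441749))*(12/87515) = 12*I*sqrt(441749)/87515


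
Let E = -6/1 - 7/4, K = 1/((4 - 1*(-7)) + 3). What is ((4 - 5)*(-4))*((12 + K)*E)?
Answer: -5239/14 ≈ -374.21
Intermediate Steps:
K = 1/14 (K = 1/((4 + 7) + 3) = 1/(11 + 3) = 1/14 ≈ 0.071429)
E = -31/4 (E = -6*1 - 7*1/4 = -6 - 7/4 = -31/4 ≈ -7.7500)
((4 - 5)*(-4))*((12 + K)*E) = ((4 - 5)*(-4))*((12 + 1/14)*(-31/4)) = (-1*(-4))*((169/14)*(-31/4)) = 4*(-5239/56) = -5239/14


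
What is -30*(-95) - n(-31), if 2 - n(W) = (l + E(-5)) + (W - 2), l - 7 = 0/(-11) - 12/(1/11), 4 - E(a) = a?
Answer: 2699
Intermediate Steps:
E(a) = 4 - a
l = -125 (l = 7 + (0/(-11) - 12/(1/11)) = 7 + (0*(-1/11) - 12/(1*(1/11))) = 7 + (0 - 12/1/11) = 7 + (0 - 12*11) = 7 + (0 - 132) = 7 - 132 = -125)
n(W) = 120 - W (n(W) = 2 - ((-125 + (4 - 1*(-5))) + (W - 2)) = 2 - ((-125 + (4 + 5)) + (-2 + W)) = 2 - ((-125 + 9) + (-2 + W)) = 2 - (-116 + (-2 + W)) = 2 - (-118 + W) = 2 + (118 - W) = 120 - W)
-30*(-95) - n(-31) = -30*(-95) - (120 - 1*(-31)) = 2850 - (120 + 31) = 2850 - 1*151 = 2850 - 151 = 2699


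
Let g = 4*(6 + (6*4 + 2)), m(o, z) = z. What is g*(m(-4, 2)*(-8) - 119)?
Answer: -17280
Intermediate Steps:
g = 128 (g = 4*(6 + (24 + 2)) = 4*(6 + 26) = 4*32 = 128)
g*(m(-4, 2)*(-8) - 119) = 128*(2*(-8) - 119) = 128*(-16 - 119) = 128*(-135) = -17280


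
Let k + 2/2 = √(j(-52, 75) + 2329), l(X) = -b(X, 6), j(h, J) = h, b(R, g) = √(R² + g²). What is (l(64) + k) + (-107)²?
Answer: 11448 - 2*√1033 + 3*√253 ≈ 11431.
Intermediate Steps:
l(X) = -√(36 + X²) (l(X) = -√(X² + 6²) = -√(X² + 36) = -√(36 + X²))
k = -1 + 3*√253 (k = -1 + √(-52 + 2329) = -1 + √2277 = -1 + 3*√253 ≈ 46.718)
(l(64) + k) + (-107)² = (-√(36 + 64²) + (-1 + 3*√253)) + (-107)² = (-√(36 + 4096) + (-1 + 3*√253)) + 11449 = (-√4132 + (-1 + 3*√253)) + 11449 = (-2*√1033 + (-1 + 3*√253)) + 11449 = (-1 - 2*√1033 + 3*√253) + 11449 = 11448 - 2*√1033 + 3*√253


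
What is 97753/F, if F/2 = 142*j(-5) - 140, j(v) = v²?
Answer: 97753/6820 ≈ 14.333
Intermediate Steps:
F = 6820 (F = 2*(142*(-5)² - 140) = 2*(142*25 - 140) = 2*(3550 - 140) = 2*3410 = 6820)
97753/F = 97753/6820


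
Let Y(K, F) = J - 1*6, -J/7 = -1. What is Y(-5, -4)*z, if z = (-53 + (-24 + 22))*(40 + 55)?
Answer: -5225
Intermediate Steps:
J = 7 (J = -7*(-1) = 7)
Y(K, F) = 1 (Y(K, F) = 7 - 1*6 = 7 - 6 = 1)
z = -5225 (z = (-53 - 2)*95 = -55*95 = -5225)
Y(-5, -4)*z = 1*(-5225) = -5225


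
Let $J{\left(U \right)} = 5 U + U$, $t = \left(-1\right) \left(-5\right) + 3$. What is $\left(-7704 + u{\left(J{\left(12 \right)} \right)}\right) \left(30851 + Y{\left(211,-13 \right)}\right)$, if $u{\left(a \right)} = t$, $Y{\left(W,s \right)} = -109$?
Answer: $-236590432$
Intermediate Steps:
$t = 8$ ($t = 5 + 3 = 8$)
$J{\left(U \right)} = 6 U$
$u{\left(a \right)} = 8$
$\left(-7704 + u{\left(J{\left(12 \right)} \right)}\right) \left(30851 + Y{\left(211,-13 \right)}\right) = \left(-7704 + 8\right) \left(30851 - 109\right) = \left(-7696\right) 30742 = -236590432$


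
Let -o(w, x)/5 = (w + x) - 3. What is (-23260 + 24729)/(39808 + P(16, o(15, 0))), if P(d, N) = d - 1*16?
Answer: 1469/39808 ≈ 0.036902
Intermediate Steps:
o(w, x) = 15 - 5*w - 5*x (o(w, x) = -5*((w + x) - 3) = -5*(-3 + w + x) = 15 - 5*w - 5*x)
P(d, N) = -16 + d (P(d, N) = d - 16 = -16 + d)
(-23260 + 24729)/(39808 + P(16, o(15, 0))) = (-23260 + 24729)/(39808 + (-16 + 16)) = 1469/(39808 + 0) = 1469/39808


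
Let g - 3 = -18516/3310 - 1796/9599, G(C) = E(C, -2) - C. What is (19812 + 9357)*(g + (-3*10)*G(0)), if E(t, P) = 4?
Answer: -171889329213/47995 ≈ -3.5814e+6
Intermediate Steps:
G(C) = 4 - C
g = -133477/47995 (g = 3 + (-18516/3310 - 1796/9599) = 3 + (-18516*1/3310 - 1796*1/9599) = 3 + (-9258/1655 - 1796/9599) = 3 - 277462/47995 = -133477/47995 ≈ -2.7811)
(19812 + 9357)*(g + (-3*10)*G(0)) = (19812 + 9357)*(-133477/47995 + (-3*10)*(4 - 1*0)) = 29169*(-133477/47995 - 30*(4 + 0)) = 29169*(-133477/47995 - 30*4) = 29169*(-133477/47995 - 120) = 29169*(-5892877/47995) = -171889329213/47995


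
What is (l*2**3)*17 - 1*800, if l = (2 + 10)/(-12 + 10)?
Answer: -1616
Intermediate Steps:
l = -6 (l = 12/(-2) = 12*(-1/2) = -6)
(l*2**3)*17 - 1*800 = -6*2**3*17 - 1*800 = -6*8*17 - 800 = -48*17 - 800 = -816 - 800 = -1616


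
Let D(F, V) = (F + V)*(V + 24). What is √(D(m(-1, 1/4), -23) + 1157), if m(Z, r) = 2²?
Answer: √1138 ≈ 33.734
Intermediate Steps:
m(Z, r) = 4
D(F, V) = (24 + V)*(F + V) (D(F, V) = (F + V)*(24 + V) = (24 + V)*(F + V))
√(D(m(-1, 1/4), -23) + 1157) = √(((-23)² + 24*4 + 24*(-23) + 4*(-23)) + 1157) = √((529 + 96 - 552 - 92) + 1157) = √(-19 + 1157) = √1138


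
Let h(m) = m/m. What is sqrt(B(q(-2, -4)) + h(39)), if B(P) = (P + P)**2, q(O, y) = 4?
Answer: sqrt(65) ≈ 8.0623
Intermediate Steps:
B(P) = 4*P**2 (B(P) = (2*P)**2 = 4*P**2)
h(m) = 1
sqrt(B(q(-2, -4)) + h(39)) = sqrt(4*4**2 + 1) = sqrt(4*16 + 1) = sqrt(64 + 1) = sqrt(65)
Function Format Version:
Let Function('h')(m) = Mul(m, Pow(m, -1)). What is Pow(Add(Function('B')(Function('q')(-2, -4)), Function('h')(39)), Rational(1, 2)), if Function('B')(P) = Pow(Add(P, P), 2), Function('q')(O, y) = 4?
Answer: Pow(65, Rational(1, 2)) ≈ 8.0623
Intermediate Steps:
Function('B')(P) = Mul(4, Pow(P, 2)) (Function('B')(P) = Pow(Mul(2, P), 2) = Mul(4, Pow(P, 2)))
Function('h')(m) = 1
Pow(Add(Function('B')(Function('q')(-2, -4)), Function('h')(39)), Rational(1, 2)) = Pow(Add(Mul(4, Pow(4, 2)), 1), Rational(1, 2)) = Pow(Add(Mul(4, 16), 1), Rational(1, 2)) = Pow(Add(64, 1), Rational(1, 2)) = Pow(65, Rational(1, 2))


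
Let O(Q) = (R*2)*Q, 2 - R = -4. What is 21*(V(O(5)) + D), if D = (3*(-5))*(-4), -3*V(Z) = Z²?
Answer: -23940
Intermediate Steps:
R = 6 (R = 2 - 1*(-4) = 2 + 4 = 6)
O(Q) = 12*Q (O(Q) = (6*2)*Q = 12*Q)
V(Z) = -Z²/3
D = 60 (D = -15*(-4) = 60)
21*(V(O(5)) + D) = 21*(-(12*5)²/3 + 60) = 21*(-⅓*60² + 60) = 21*(-⅓*3600 + 60) = 21*(-1200 + 60) = 21*(-1140) = -23940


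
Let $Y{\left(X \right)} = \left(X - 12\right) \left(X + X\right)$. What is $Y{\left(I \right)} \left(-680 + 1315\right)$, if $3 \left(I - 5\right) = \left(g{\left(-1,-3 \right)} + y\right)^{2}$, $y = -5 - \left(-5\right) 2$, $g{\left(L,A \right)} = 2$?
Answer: $\frac{2275840}{9} \approx 2.5287 \cdot 10^{5}$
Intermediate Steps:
$y = 5$ ($y = -5 - -10 = -5 + 10 = 5$)
$I = \frac{64}{3}$ ($I = 5 + \frac{\left(2 + 5\right)^{2}}{3} = 5 + \frac{7^{2}}{3} = 5 + \frac{1}{3} \cdot 49 = 5 + \frac{49}{3} = \frac{64}{3} \approx 21.333$)
$Y{\left(X \right)} = 2 X \left(-12 + X\right)$ ($Y{\left(X \right)} = \left(-12 + X\right) 2 X = 2 X \left(-12 + X\right)$)
$Y{\left(I \right)} \left(-680 + 1315\right) = 2 \cdot \frac{64}{3} \left(-12 + \frac{64}{3}\right) \left(-680 + 1315\right) = 2 \cdot \frac{64}{3} \cdot \frac{28}{3} \cdot 635 = \frac{3584}{9} \cdot 635 = \frac{2275840}{9}$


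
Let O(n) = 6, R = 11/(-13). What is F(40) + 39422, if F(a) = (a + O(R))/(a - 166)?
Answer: 2483563/63 ≈ 39422.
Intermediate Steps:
R = -11/13 (R = 11*(-1/13) = -11/13 ≈ -0.84615)
F(a) = (6 + a)/(-166 + a) (F(a) = (a + 6)/(a - 166) = (6 + a)/(-166 + a))
F(40) + 39422 = (6 + 40)/(-166 + 40) + 39422 = 46/(-126) + 39422 = -1/126*46 + 39422 = -23/63 + 39422 = 2483563/63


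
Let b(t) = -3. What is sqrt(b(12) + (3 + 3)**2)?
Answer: sqrt(33) ≈ 5.7446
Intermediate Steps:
sqrt(b(12) + (3 + 3)**2) = sqrt(-3 + (3 + 3)**2) = sqrt(-3 + 6**2) = sqrt(-3 + 36) = sqrt(33)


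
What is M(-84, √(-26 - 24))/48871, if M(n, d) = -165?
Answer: -165/48871 ≈ -0.0033762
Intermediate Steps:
M(-84, √(-26 - 24))/48871 = -165/48871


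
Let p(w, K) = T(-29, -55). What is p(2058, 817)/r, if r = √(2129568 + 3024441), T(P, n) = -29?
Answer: -29*√5154009/5154009 ≈ -0.012774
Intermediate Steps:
p(w, K) = -29
r = √5154009 ≈ 2270.2
p(2058, 817)/r = -29*√5154009/5154009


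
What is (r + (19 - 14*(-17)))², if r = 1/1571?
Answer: 163012447504/2468041 ≈ 66049.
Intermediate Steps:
r = 1/1571 ≈ 0.00063654
(r + (19 - 14*(-17)))² = (1/1571 + (19 - 14*(-17)))² = (1/1571 + (19 + 238))² = (1/1571 + 257)² = (403748/1571)² = 163012447504/2468041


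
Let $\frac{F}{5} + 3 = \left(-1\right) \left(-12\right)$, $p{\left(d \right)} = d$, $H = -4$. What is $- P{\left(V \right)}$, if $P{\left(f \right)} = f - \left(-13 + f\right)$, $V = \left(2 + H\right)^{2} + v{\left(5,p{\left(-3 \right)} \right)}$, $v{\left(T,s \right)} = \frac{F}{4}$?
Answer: $-13$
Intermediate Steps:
$F = 45$ ($F = -15 + 5 \left(\left(-1\right) \left(-12\right)\right) = -15 + 5 \cdot 12 = -15 + 60 = 45$)
$v{\left(T,s \right)} = \frac{45}{4}$
$V = \frac{61}{4}$ ($V = \left(2 - 4\right)^{2} + \frac{45}{4} = \left(-2\right)^{2} + \frac{45}{4} = 4 + \frac{45}{4} = \frac{61}{4} \approx 15.25$)
$P{\left(f \right)} = 13$ ($P{\left(f \right)} = f - \left(-13 + f\right) = 13$)
$- P{\left(V \right)} = \left(-1\right) 13 = -13$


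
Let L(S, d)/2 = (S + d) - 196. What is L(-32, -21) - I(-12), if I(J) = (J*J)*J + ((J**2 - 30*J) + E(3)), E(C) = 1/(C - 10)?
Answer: 5083/7 ≈ 726.14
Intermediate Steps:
E(C) = 1/(-10 + C)
I(J) = -1/7 + J**2 + J**3 - 30*J (I(J) = (J*J)*J + ((J**2 - 30*J) + 1/(-10 + 3)) = J**2*J + ((J**2 - 30*J) + 1/(-7)) = J**3 + ((J**2 - 30*J) - 1/7) = J**3 + (-1/7 + J**2 - 30*J) = -1/7 + J**2 + J**3 - 30*J)
L(S, d) = -392 + 2*S + 2*d (L(S, d) = 2*((S + d) - 196) = 2*(-196 + S + d) = -392 + 2*S + 2*d)
L(-32, -21) - I(-12) = (-392 + 2*(-32) + 2*(-21)) - (-1/7 + (-12)**2 + (-12)**3 - 30*(-12)) = (-392 - 64 - 42) - (-1/7 + 144 - 1728 + 360) = -498 - 1*(-8569/7) = -498 + 8569/7 = 5083/7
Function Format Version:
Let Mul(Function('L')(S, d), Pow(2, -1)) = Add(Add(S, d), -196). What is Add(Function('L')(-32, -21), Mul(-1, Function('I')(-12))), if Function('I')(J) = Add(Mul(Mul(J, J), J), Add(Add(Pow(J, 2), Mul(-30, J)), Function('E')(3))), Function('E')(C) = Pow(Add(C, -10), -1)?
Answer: Rational(5083, 7) ≈ 726.14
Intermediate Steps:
Function('E')(C) = Pow(Add(-10, C), -1)
Function('I')(J) = Add(Rational(-1, 7), Pow(J, 2), Pow(J, 3), Mul(-30, J)) (Function('I')(J) = Add(Mul(Mul(J, J), J), Add(Add(Pow(J, 2), Mul(-30, J)), Pow(Add(-10, 3), -1))) = Add(Mul(Pow(J, 2), J), Add(Add(Pow(J, 2), Mul(-30, J)), Pow(-7, -1))) = Add(Pow(J, 3), Add(Add(Pow(J, 2), Mul(-30, J)), Rational(-1, 7))) = Add(Pow(J, 3), Add(Rational(-1, 7), Pow(J, 2), Mul(-30, J))) = Add(Rational(-1, 7), Pow(J, 2), Pow(J, 3), Mul(-30, J)))
Function('L')(S, d) = Add(-392, Mul(2, S), Mul(2, d)) (Function('L')(S, d) = Mul(2, Add(Add(S, d), -196)) = Mul(2, Add(-196, S, d)) = Add(-392, Mul(2, S), Mul(2, d)))
Add(Function('L')(-32, -21), Mul(-1, Function('I')(-12))) = Add(Add(-392, Mul(2, -32), Mul(2, -21)), Mul(-1, Add(Rational(-1, 7), Pow(-12, 2), Pow(-12, 3), Mul(-30, -12)))) = Add(Add(-392, -64, -42), Mul(-1, Add(Rational(-1, 7), 144, -1728, 360))) = Add(-498, Mul(-1, Rational(-8569, 7))) = Add(-498, Rational(8569, 7)) = Rational(5083, 7)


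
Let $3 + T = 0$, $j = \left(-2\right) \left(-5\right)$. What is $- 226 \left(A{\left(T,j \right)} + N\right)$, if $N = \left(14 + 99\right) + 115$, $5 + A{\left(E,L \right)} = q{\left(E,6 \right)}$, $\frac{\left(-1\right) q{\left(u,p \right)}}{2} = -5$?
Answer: $-52658$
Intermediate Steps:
$j = 10$
$T = -3$ ($T = -3 + 0 = -3$)
$q{\left(u,p \right)} = 10$ ($q{\left(u,p \right)} = \left(-2\right) \left(-5\right) = 10$)
$A{\left(E,L \right)} = 5$ ($A{\left(E,L \right)} = -5 + 10 = 5$)
$N = 228$ ($N = 113 + 115 = 228$)
$- 226 \left(A{\left(T,j \right)} + N\right) = - 226 \left(5 + 228\right) = \left(-226\right) 233 = -52658$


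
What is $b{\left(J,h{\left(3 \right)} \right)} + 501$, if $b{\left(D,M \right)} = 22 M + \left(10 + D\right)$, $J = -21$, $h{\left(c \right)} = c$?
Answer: $556$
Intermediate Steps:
$b{\left(D,M \right)} = 10 + D + 22 M$
$b{\left(J,h{\left(3 \right)} \right)} + 501 = \left(10 - 21 + 22 \cdot 3\right) + 501 = \left(10 - 21 + 66\right) + 501 = 55 + 501 = 556$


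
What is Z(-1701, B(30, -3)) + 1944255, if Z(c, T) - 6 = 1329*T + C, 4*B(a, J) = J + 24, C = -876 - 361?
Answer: 7800005/4 ≈ 1.9500e+6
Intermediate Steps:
C = -1237
B(a, J) = 6 + J/4 (B(a, J) = (J + 24)/4 = (24 + J)/4 = 6 + J/4)
Z(c, T) = -1231 + 1329*T (Z(c, T) = 6 + (1329*T - 1237) = 6 + (-1237 + 1329*T) = -1231 + 1329*T)
Z(-1701, B(30, -3)) + 1944255 = (-1231 + 1329*(6 + (¼)*(-3))) + 1944255 = (-1231 + 1329*(6 - ¾)) + 1944255 = (-1231 + 1329*(21/4)) + 1944255 = (-1231 + 27909/4) + 1944255 = 22985/4 + 1944255 = 7800005/4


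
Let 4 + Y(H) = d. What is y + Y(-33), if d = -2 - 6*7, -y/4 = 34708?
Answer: -138880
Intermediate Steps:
y = -138832 (y = -4*34708 = -138832)
d = -44 (d = -2 - 42 = -44)
Y(H) = -48 (Y(H) = -4 - 44 = -48)
y + Y(-33) = -138832 - 48 = -138880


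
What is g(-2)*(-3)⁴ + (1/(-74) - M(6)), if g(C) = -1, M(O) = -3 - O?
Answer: -5329/74 ≈ -72.014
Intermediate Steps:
g(-2)*(-3)⁴ + (1/(-74) - M(6)) = -1*(-3)⁴ + (1/(-74) - (-3 - 1*6)) = -1*81 + (-1/74 - (-3 - 6)) = -81 + (-1/74 - 1*(-9)) = -81 + (-1/74 + 9) = -81 + 665/74 = -5329/74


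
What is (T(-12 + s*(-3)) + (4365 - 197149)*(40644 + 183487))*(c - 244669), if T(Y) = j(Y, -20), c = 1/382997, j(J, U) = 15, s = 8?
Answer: 4048994947281701711488/382997 ≈ 1.0572e+16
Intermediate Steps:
c = 1/382997 ≈ 2.6110e-6
T(Y) = 15
(T(-12 + s*(-3)) + (4365 - 197149)*(40644 + 183487))*(c - 244669) = (15 + (4365 - 197149)*(40644 + 183487))*(1/382997 - 244669) = (15 - 192784*224131)*(-93707492992/382997) = (15 - 43208870704)*(-93707492992/382997) = -43208870689*(-93707492992/382997) = 4048994947281701711488/382997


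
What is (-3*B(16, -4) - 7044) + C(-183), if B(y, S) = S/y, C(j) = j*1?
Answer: -28905/4 ≈ -7226.3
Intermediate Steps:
C(j) = j
(-3*B(16, -4) - 7044) + C(-183) = (-(-12)/16 - 7044) - 183 = (-3*(-¼) - 7044) - 183 = (¾ - 7044) - 183 = -28173/4 - 183 = -28905/4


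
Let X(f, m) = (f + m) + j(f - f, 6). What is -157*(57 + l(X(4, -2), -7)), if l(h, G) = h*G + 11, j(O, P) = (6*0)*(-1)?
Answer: -8478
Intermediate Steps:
j(O, P) = 0 (j(O, P) = 0*(-1) = 0)
X(f, m) = f + m (X(f, m) = (f + m) + 0 = f + m)
l(h, G) = 11 + G*h (l(h, G) = G*h + 11 = 11 + G*h)
-157*(57 + l(X(4, -2), -7)) = -157*(57 + (11 - 7*(4 - 2))) = -157*(57 + (11 - 7*2)) = -157*(57 + (11 - 14)) = -157*(57 - 3) = -157*54 = -8478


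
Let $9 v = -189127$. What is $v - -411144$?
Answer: $\frac{3511169}{9} \approx 3.9013 \cdot 10^{5}$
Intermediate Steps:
$v = - \frac{189127}{9}$ ($v = \frac{1}{9} \left(-189127\right) = - \frac{189127}{9} \approx -21014.0$)
$v - -411144 = - \frac{189127}{9} - -411144 = - \frac{189127}{9} + 411144 = \frac{3511169}{9}$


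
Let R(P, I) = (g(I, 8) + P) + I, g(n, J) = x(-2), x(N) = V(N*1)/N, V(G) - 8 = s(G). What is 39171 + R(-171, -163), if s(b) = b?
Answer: 38834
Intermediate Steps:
V(G) = 8 + G
x(N) = (8 + N)/N (x(N) = (8 + N*1)/N = (8 + N)/N)
g(n, J) = -3 (g(n, J) = (8 - 2)/(-2) = -1/2*6 = -3)
R(P, I) = -3 + I + P (R(P, I) = (-3 + P) + I = -3 + I + P)
39171 + R(-171, -163) = 39171 + (-3 - 163 - 171) = 39171 - 337 = 38834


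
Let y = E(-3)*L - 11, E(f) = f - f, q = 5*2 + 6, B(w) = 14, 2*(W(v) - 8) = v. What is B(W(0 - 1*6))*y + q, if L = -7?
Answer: -138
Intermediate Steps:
W(v) = 8 + v/2
q = 16 (q = 10 + 6 = 16)
E(f) = 0
y = -11 (y = 0*(-7) - 11 = 0 - 11 = -11)
B(W(0 - 1*6))*y + q = 14*(-11) + 16 = -154 + 16 = -138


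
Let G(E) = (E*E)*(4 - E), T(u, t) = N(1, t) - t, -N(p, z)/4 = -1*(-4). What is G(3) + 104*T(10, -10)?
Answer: -615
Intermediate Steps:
N(p, z) = -16 (N(p, z) = -(-4)*(-4) = -4*4 = -16)
T(u, t) = -16 - t
G(E) = E**2*(4 - E)
G(3) + 104*T(10, -10) = 3**2*(4 - 1*3) + 104*(-16 - 1*(-10)) = 9*(4 - 3) + 104*(-16 + 10) = 9*1 + 104*(-6) = 9 - 624 = -615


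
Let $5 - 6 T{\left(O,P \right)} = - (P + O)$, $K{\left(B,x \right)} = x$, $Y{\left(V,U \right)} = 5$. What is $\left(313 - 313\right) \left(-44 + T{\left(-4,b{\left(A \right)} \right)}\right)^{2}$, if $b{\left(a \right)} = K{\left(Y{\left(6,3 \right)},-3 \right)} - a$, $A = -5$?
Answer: $0$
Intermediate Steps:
$b{\left(a \right)} = -3 - a$
$T{\left(O,P \right)} = \frac{5}{6} + \frac{O}{6} + \frac{P}{6}$ ($T{\left(O,P \right)} = \frac{5}{6} - \frac{\left(-1\right) \left(P + O\right)}{6} = \frac{5}{6} - \frac{\left(-1\right) \left(O + P\right)}{6} = \frac{5}{6} - \frac{- O - P}{6} = \frac{5}{6} + \left(\frac{O}{6} + \frac{P}{6}\right) = \frac{5}{6} + \frac{O}{6} + \frac{P}{6}$)
$\left(313 - 313\right) \left(-44 + T{\left(-4,b{\left(A \right)} \right)}\right)^{2} = \left(313 - 313\right) \left(-44 + \left(\frac{5}{6} + \frac{1}{6} \left(-4\right) + \frac{-3 - -5}{6}\right)\right)^{2} = 0 \left(-44 + \left(\frac{5}{6} - \frac{2}{3} + \frac{-3 + 5}{6}\right)\right)^{2} = 0 \left(-44 + \left(\frac{5}{6} - \frac{2}{3} + \frac{1}{6} \cdot 2\right)\right)^{2} = 0 \left(-44 + \left(\frac{5}{6} - \frac{2}{3} + \frac{1}{3}\right)\right)^{2} = 0 \left(-44 + \frac{1}{2}\right)^{2} = 0 \left(- \frac{87}{2}\right)^{2} = 0 \cdot \frac{7569}{4} = 0$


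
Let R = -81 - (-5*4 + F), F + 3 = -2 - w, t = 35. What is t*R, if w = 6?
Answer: -1750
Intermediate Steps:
F = -11 (F = -3 + (-2 - 1*6) = -3 + (-2 - 6) = -3 - 8 = -11)
R = -50 (R = -81 - (-5*4 - 11) = -81 - (-20 - 11) = -81 - 1*(-31) = -81 + 31 = -50)
t*R = 35*(-50) = -1750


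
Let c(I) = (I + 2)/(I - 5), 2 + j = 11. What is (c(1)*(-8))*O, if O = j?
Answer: 54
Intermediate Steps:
j = 9 (j = -2 + 11 = 9)
O = 9
c(I) = (2 + I)/(-5 + I)
(c(1)*(-8))*O = (((2 + 1)/(-5 + 1))*(-8))*9 = ((3/(-4))*(-8))*9 = (-1/4*3*(-8))*9 = -3/4*(-8)*9 = 6*9 = 54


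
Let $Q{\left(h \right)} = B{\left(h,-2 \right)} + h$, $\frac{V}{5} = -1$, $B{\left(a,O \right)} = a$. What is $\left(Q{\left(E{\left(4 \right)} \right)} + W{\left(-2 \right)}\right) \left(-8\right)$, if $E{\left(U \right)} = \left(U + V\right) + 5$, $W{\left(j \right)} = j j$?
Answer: $-96$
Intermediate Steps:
$V = -5$ ($V = 5 \left(-1\right) = -5$)
$W{\left(j \right)} = j^{2}$
$E{\left(U \right)} = U$ ($E{\left(U \right)} = \left(U - 5\right) + 5 = \left(-5 + U\right) + 5 = U$)
$Q{\left(h \right)} = 2 h$ ($Q{\left(h \right)} = h + h = 2 h$)
$\left(Q{\left(E{\left(4 \right)} \right)} + W{\left(-2 \right)}\right) \left(-8\right) = \left(2 \cdot 4 + \left(-2\right)^{2}\right) \left(-8\right) = \left(8 + 4\right) \left(-8\right) = 12 \left(-8\right) = -96$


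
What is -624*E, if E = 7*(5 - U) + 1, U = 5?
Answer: -624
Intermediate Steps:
E = 1 (E = 7*(5 - 1*5) + 1 = 7*(5 - 5) + 1 = 7*0 + 1 = 0 + 1 = 1)
-624*E = -624*1 = -624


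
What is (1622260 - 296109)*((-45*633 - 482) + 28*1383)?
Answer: 12939255307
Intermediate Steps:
(1622260 - 296109)*((-45*633 - 482) + 28*1383) = 1326151*((-28485 - 482) + 38724) = 1326151*(-28967 + 38724) = 1326151*9757 = 12939255307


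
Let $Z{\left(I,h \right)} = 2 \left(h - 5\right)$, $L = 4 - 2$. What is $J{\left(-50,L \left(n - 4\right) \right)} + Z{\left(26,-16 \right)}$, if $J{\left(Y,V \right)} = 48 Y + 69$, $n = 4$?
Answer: $-2373$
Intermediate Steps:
$L = 2$
$Z{\left(I,h \right)} = -10 + 2 h$ ($Z{\left(I,h \right)} = 2 \left(-5 + h\right) = -10 + 2 h$)
$J{\left(Y,V \right)} = 69 + 48 Y$
$J{\left(-50,L \left(n - 4\right) \right)} + Z{\left(26,-16 \right)} = \left(69 + 48 \left(-50\right)\right) + \left(-10 + 2 \left(-16\right)\right) = \left(69 - 2400\right) - 42 = -2331 - 42 = -2373$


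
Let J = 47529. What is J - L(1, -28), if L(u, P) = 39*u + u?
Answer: 47489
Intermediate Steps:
L(u, P) = 40*u
J - L(1, -28) = 47529 - 40 = 47489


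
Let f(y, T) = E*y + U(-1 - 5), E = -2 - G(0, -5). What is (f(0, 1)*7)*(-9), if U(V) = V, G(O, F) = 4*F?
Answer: 378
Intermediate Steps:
E = 18 (E = -2 - 4*(-5) = -2 - 1*(-20) = -2 + 20 = 18)
f(y, T) = -6 + 18*y (f(y, T) = 18*y + (-1 - 5) = 18*y - 6 = -6 + 18*y)
(f(0, 1)*7)*(-9) = ((-6 + 18*0)*7)*(-9) = ((-6 + 0)*7)*(-9) = -6*7*(-9) = -42*(-9) = 378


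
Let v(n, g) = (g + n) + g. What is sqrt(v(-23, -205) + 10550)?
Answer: sqrt(10117) ≈ 100.58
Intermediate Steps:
v(n, g) = n + 2*g
sqrt(v(-23, -205) + 10550) = sqrt((-23 + 2*(-205)) + 10550) = sqrt((-23 - 410) + 10550) = sqrt(-433 + 10550) = sqrt(10117)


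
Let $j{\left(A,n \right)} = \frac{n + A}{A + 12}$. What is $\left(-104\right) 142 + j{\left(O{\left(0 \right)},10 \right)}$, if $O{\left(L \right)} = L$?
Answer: $- \frac{88603}{6} \approx -14767.0$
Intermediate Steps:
$j{\left(A,n \right)} = \frac{A + n}{12 + A}$
$\left(-104\right) 142 + j{\left(O{\left(0 \right)},10 \right)} = \left(-104\right) 142 + \frac{0 + 10}{12 + 0} = -14768 + \frac{1}{12} \cdot 10 = -14768 + \frac{5}{6} = - \frac{88603}{6}$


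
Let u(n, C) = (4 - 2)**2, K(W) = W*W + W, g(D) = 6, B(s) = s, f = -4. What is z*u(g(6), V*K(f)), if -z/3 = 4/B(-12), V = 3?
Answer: 4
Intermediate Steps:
K(W) = W + W**2 (K(W) = W**2 + W = W + W**2)
u(n, C) = 4 (u(n, C) = 2**2 = 4)
z = 1 (z = -12/(-12) = -12*(-1)/12 = -3*(-1/3) = 1)
z*u(g(6), V*K(f)) = 1*4 = 4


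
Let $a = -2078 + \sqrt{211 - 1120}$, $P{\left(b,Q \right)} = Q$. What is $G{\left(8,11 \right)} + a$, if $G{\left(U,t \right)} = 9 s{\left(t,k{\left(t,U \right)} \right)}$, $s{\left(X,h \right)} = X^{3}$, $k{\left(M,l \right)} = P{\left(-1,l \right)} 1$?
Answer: $9901 + 3 i \sqrt{101} \approx 9901.0 + 30.15 i$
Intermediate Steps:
$k{\left(M,l \right)} = l$ ($k{\left(M,l \right)} = l 1 = l$)
$a = -2078 + 3 i \sqrt{101}$ ($a = -2078 + \sqrt{-909} = -2078 + 3 i \sqrt{101} \approx -2078.0 + 30.15 i$)
$G{\left(U,t \right)} = 9 t^{3}$
$G{\left(8,11 \right)} + a = 9 \cdot 11^{3} - \left(2078 - 3 i \sqrt{101}\right) = 9 \cdot 1331 - \left(2078 - 3 i \sqrt{101}\right) = 11979 - \left(2078 - 3 i \sqrt{101}\right) = 9901 + 3 i \sqrt{101}$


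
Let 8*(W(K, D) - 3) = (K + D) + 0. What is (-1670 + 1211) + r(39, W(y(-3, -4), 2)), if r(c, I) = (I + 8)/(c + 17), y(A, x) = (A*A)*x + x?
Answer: -102791/224 ≈ -458.89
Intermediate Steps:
y(A, x) = x + x*A² (y(A, x) = A²*x + x = x*A² + x = x + x*A²)
W(K, D) = 3 + D/8 + K/8 (W(K, D) = 3 + ((K + D) + 0)/8 = 3 + ((D + K) + 0)/8 = 3 + (D + K)/8 = 3 + (D/8 + K/8) = 3 + D/8 + K/8)
r(c, I) = (8 + I)/(17 + c)
(-1670 + 1211) + r(39, W(y(-3, -4), 2)) = (-1670 + 1211) + (8 + (3 + (⅛)*2 + (-4*(1 + (-3)²))/8))/(17 + 39) = -459 + (8 + (3 + ¼ + (-4*(1 + 9))/8))/56 = -459 + (8 + (3 + ¼ + (-4*10)/8))/56 = -459 + (8 + (3 + ¼ + (⅛)*(-40)))/56 = -459 + (8 + (3 + ¼ - 5))/56 = -459 + (8 - 7/4)/56 = -459 + (1/56)*(25/4) = -459 + 25/224 = -102791/224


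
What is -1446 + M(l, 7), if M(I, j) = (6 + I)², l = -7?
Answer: -1445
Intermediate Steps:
-1446 + M(l, 7) = -1446 + (6 - 7)² = -1446 + (-1)² = -1446 + 1 = -1445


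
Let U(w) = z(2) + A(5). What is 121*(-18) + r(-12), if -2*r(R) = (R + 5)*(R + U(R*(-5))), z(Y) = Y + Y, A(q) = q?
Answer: -4377/2 ≈ -2188.5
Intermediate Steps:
z(Y) = 2*Y
U(w) = 9 (U(w) = 2*2 + 5 = 4 + 5 = 9)
r(R) = -(5 + R)*(9 + R)/2 (r(R) = -(R + 5)*(R + 9)/2 = -(5 + R)*(9 + R)/2)
121*(-18) + r(-12) = 121*(-18) + (-45/2 - 7*(-12) - ½*(-12)²) = -2178 + (-45/2 + 84 - ½*144) = -2178 + (-45/2 + 84 - 72) = -2178 - 21/2 = -4377/2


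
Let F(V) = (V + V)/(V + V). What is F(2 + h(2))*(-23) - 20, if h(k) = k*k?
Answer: -43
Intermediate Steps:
h(k) = k²
F(V) = 1 (F(V) = (2*V)/((2*V)) = (2*V)*(1/(2*V)) = 1)
F(2 + h(2))*(-23) - 20 = 1*(-23) - 20 = -23 - 20 = -43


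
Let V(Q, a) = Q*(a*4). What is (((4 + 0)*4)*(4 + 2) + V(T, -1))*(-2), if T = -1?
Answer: -200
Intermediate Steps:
V(Q, a) = 4*Q*a (V(Q, a) = Q*(4*a) = 4*Q*a)
(((4 + 0)*4)*(4 + 2) + V(T, -1))*(-2) = (((4 + 0)*4)*(4 + 2) + 4*(-1)*(-1))*(-2) = ((4*4)*6 + 4)*(-2) = (16*6 + 4)*(-2) = (96 + 4)*(-2) = 100*(-2) = -200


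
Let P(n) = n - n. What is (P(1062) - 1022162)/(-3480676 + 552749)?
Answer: 1022162/2927927 ≈ 0.34911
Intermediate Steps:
P(n) = 0
(P(1062) - 1022162)/(-3480676 + 552749) = (0 - 1022162)/(-3480676 + 552749) = -1022162/(-2927927) = -1022162*(-1/2927927) = 1022162/2927927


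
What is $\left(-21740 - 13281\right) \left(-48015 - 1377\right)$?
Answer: $1729757232$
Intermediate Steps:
$\left(-21740 - 13281\right) \left(-48015 - 1377\right) = \left(-35021\right) \left(-49392\right) = 1729757232$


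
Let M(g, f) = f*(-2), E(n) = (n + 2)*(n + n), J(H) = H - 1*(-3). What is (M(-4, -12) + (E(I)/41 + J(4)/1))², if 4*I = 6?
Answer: 6568969/6724 ≈ 976.94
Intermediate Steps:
I = 3/2 (I = (¼)*6 = 3/2 ≈ 1.5000)
J(H) = 3 + H (J(H) = H + 3 = 3 + H)
E(n) = 2*n*(2 + n) (E(n) = (2 + n)*(2*n) = 2*n*(2 + n))
M(g, f) = -2*f
(M(-4, -12) + (E(I)/41 + J(4)/1))² = (-2*(-12) + ((2*(3/2)*(2 + 3/2))/41 + (3 + 4)/1))² = (24 + ((2*(3/2)*(7/2))*(1/41) + 7*1))² = (24 + ((21/2)*(1/41) + 7))² = (24 + (21/82 + 7))² = (24 + 595/82)² = (2563/82)² = 6568969/6724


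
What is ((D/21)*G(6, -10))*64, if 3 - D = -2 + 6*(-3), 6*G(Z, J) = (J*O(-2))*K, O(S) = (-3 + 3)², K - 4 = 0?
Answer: 0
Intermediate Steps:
K = 4 (K = 4 + 0 = 4)
O(S) = 0 (O(S) = 0² = 0)
G(Z, J) = 0 (G(Z, J) = ((J*0)*4)/6 = (0*4)/6 = (⅙)*0 = 0)
D = 23 (D = 3 - (-2 + 6*(-3)) = 3 - (-2 - 18) = 3 - 1*(-20) = 3 + 20 = 23)
((D/21)*G(6, -10))*64 = ((23/21)*0)*64 = 0*64 = 0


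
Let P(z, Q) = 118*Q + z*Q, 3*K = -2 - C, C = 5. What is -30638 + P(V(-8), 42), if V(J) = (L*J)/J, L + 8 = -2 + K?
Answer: -26200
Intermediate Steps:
K = -7/3 (K = (-2 - 1*5)/3 = (-2 - 5)/3 = (⅓)*(-7) = -7/3 ≈ -2.3333)
L = -37/3 (L = -8 + (-2 - 7/3) = -8 - 13/3 = -37/3 ≈ -12.333)
V(J) = -37/3 (V(J) = (-37*J/3)/J = -37/3)
P(z, Q) = 118*Q + Q*z
-30638 + P(V(-8), 42) = -30638 + 42*(118 - 37/3) = -30638 + 42*(317/3) = -30638 + 4438 = -26200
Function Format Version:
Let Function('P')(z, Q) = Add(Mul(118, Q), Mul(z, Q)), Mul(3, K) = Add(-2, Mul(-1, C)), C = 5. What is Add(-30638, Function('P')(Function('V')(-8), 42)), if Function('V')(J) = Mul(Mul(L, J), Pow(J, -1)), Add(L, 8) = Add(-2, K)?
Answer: -26200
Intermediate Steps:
K = Rational(-7, 3) (K = Mul(Rational(1, 3), Add(-2, Mul(-1, 5))) = Mul(Rational(1, 3), Add(-2, -5)) = Mul(Rational(1, 3), -7) = Rational(-7, 3) ≈ -2.3333)
L = Rational(-37, 3) (L = Add(-8, Add(-2, Rational(-7, 3))) = Add(-8, Rational(-13, 3)) = Rational(-37, 3) ≈ -12.333)
Function('V')(J) = Rational(-37, 3) (Function('V')(J) = Mul(Mul(Rational(-37, 3), J), Pow(J, -1)) = Rational(-37, 3))
Function('P')(z, Q) = Add(Mul(118, Q), Mul(Q, z))
Add(-30638, Function('P')(Function('V')(-8), 42)) = Add(-30638, Mul(42, Add(118, Rational(-37, 3)))) = Add(-30638, Mul(42, Rational(317, 3))) = Add(-30638, 4438) = -26200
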